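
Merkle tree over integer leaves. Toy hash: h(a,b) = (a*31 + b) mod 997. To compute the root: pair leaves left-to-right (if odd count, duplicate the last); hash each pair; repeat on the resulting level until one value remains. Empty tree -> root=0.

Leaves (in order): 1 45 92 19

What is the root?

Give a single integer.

L0: [1, 45, 92, 19]
L1: h(1,45)=(1*31+45)%997=76 h(92,19)=(92*31+19)%997=877 -> [76, 877]
L2: h(76,877)=(76*31+877)%997=242 -> [242]

Answer: 242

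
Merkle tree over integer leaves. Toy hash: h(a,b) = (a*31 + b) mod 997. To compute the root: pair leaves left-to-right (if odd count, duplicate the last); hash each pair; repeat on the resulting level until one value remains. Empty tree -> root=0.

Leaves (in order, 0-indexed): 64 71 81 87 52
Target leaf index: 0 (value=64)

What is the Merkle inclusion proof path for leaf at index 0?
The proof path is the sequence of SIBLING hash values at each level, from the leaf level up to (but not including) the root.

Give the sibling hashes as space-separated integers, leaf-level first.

Answer: 71 604 407

Derivation:
L0 (leaves): [64, 71, 81, 87, 52], target index=0
L1: h(64,71)=(64*31+71)%997=61 [pair 0] h(81,87)=(81*31+87)%997=604 [pair 1] h(52,52)=(52*31+52)%997=667 [pair 2] -> [61, 604, 667]
  Sibling for proof at L0: 71
L2: h(61,604)=(61*31+604)%997=501 [pair 0] h(667,667)=(667*31+667)%997=407 [pair 1] -> [501, 407]
  Sibling for proof at L1: 604
L3: h(501,407)=(501*31+407)%997=983 [pair 0] -> [983]
  Sibling for proof at L2: 407
Root: 983
Proof path (sibling hashes from leaf to root): [71, 604, 407]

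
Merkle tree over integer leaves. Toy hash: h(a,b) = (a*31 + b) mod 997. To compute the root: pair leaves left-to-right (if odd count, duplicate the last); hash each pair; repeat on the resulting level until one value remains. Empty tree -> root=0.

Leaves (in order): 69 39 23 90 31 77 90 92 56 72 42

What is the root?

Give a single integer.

Answer: 243

Derivation:
L0: [69, 39, 23, 90, 31, 77, 90, 92, 56, 72, 42]
L1: h(69,39)=(69*31+39)%997=184 h(23,90)=(23*31+90)%997=803 h(31,77)=(31*31+77)%997=41 h(90,92)=(90*31+92)%997=888 h(56,72)=(56*31+72)%997=811 h(42,42)=(42*31+42)%997=347 -> [184, 803, 41, 888, 811, 347]
L2: h(184,803)=(184*31+803)%997=525 h(41,888)=(41*31+888)%997=165 h(811,347)=(811*31+347)%997=563 -> [525, 165, 563]
L3: h(525,165)=(525*31+165)%997=488 h(563,563)=(563*31+563)%997=70 -> [488, 70]
L4: h(488,70)=(488*31+70)%997=243 -> [243]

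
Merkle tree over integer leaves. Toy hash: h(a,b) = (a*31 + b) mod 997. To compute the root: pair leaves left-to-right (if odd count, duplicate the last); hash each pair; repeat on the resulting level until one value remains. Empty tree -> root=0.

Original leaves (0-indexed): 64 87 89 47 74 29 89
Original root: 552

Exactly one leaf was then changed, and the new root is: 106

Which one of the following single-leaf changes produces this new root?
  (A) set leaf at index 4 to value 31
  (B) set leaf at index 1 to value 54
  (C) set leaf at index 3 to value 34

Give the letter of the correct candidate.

Answer: A

Derivation:
Original leaves: [64, 87, 89, 47, 74, 29, 89]
Target new root: 106
Try each candidate change and compute the resulting root:
Candidate A: set leaf[4] = 31 -> leaves = [64, 87, 89, 47, 31, 29, 89]
  L0: [64, 87, 89, 47, 31, 29, 89]
  L1: h(64,87)=(64*31+87)%997=77 h(89,47)=(89*31+47)%997=812 h(31,29)=(31*31+29)%997=990 h(89,89)=(89*31+89)%997=854 -> [77, 812, 990, 854]
  L2: h(77,812)=(77*31+812)%997=208 h(990,854)=(990*31+854)%997=637 -> [208, 637]
  L3: h(208,637)=(208*31+637)%997=106 -> [106]
  root = 106 == target 106  ** MATCH **
Candidate B: set leaf[1] = 54 -> leaves = [64, 54, 89, 47, 74, 29, 89]
  L0: [64, 54, 89, 47, 74, 29, 89]
  L1: h(64,54)=(64*31+54)%997=44 h(89,47)=(89*31+47)%997=812 h(74,29)=(74*31+29)%997=329 h(89,89)=(89*31+89)%997=854 -> [44, 812, 329, 854]
  L2: h(44,812)=(44*31+812)%997=182 h(329,854)=(329*31+854)%997=86 -> [182, 86]
  L3: h(182,86)=(182*31+86)%997=743 -> [743]
  root = 743 != target 106
Candidate C: set leaf[3] = 34 -> leaves = [64, 87, 89, 34, 74, 29, 89]
  L0: [64, 87, 89, 34, 74, 29, 89]
  L1: h(64,87)=(64*31+87)%997=77 h(89,34)=(89*31+34)%997=799 h(74,29)=(74*31+29)%997=329 h(89,89)=(89*31+89)%997=854 -> [77, 799, 329, 854]
  L2: h(77,799)=(77*31+799)%997=195 h(329,854)=(329*31+854)%997=86 -> [195, 86]
  L3: h(195,86)=(195*31+86)%997=149 -> [149]
  root = 149 != target 106
Candidate A produces the target root.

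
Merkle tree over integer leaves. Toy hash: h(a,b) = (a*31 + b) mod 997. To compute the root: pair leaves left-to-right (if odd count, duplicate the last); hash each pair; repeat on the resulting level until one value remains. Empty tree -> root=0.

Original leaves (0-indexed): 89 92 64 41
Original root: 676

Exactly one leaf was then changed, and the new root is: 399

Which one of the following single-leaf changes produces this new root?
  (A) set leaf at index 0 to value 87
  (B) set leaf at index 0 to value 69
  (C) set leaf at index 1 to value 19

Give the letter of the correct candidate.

Original leaves: [89, 92, 64, 41]
Target new root: 399
Try each candidate change and compute the resulting root:
Candidate A: set leaf[0] = 87 -> leaves = [87, 92, 64, 41]
  L0: [87, 92, 64, 41]
  L1: h(87,92)=(87*31+92)%997=795 h(64,41)=(64*31+41)%997=31 -> [795, 31]
  L2: h(795,31)=(795*31+31)%997=748 -> [748]
  root = 748 != target 399
Candidate B: set leaf[0] = 69 -> leaves = [69, 92, 64, 41]
  L0: [69, 92, 64, 41]
  L1: h(69,92)=(69*31+92)%997=237 h(64,41)=(64*31+41)%997=31 -> [237, 31]
  L2: h(237,31)=(237*31+31)%997=399 -> [399]
  root = 399 == target 399  ** MATCH **
Candidate C: set leaf[1] = 19 -> leaves = [89, 19, 64, 41]
  L0: [89, 19, 64, 41]
  L1: h(89,19)=(89*31+19)%997=784 h(64,41)=(64*31+41)%997=31 -> [784, 31]
  L2: h(784,31)=(784*31+31)%997=407 -> [407]
  root = 407 != target 399
Candidate B produces the target root.

Answer: B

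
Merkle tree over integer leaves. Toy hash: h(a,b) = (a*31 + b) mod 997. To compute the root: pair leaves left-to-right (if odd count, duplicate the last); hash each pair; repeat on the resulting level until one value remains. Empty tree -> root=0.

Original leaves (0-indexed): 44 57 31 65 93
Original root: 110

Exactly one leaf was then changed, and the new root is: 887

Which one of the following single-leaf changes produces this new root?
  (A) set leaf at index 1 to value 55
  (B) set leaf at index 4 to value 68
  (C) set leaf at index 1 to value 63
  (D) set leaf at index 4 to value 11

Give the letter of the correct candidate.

Original leaves: [44, 57, 31, 65, 93]
Target new root: 887
Try each candidate change and compute the resulting root:
Candidate A: set leaf[1] = 55 -> leaves = [44, 55, 31, 65, 93]
  L0: [44, 55, 31, 65, 93]
  L1: h(44,55)=(44*31+55)%997=422 h(31,65)=(31*31+65)%997=29 h(93,93)=(93*31+93)%997=982 -> [422, 29, 982]
  L2: h(422,29)=(422*31+29)%997=150 h(982,982)=(982*31+982)%997=517 -> [150, 517]
  L3: h(150,517)=(150*31+517)%997=182 -> [182]
  root = 182 != target 887
Candidate B: set leaf[4] = 68 -> leaves = [44, 57, 31, 65, 68]
  L0: [44, 57, 31, 65, 68]
  L1: h(44,57)=(44*31+57)%997=424 h(31,65)=(31*31+65)%997=29 h(68,68)=(68*31+68)%997=182 -> [424, 29, 182]
  L2: h(424,29)=(424*31+29)%997=212 h(182,182)=(182*31+182)%997=839 -> [212, 839]
  L3: h(212,839)=(212*31+839)%997=432 -> [432]
  root = 432 != target 887
Candidate C: set leaf[1] = 63 -> leaves = [44, 63, 31, 65, 93]
  L0: [44, 63, 31, 65, 93]
  L1: h(44,63)=(44*31+63)%997=430 h(31,65)=(31*31+65)%997=29 h(93,93)=(93*31+93)%997=982 -> [430, 29, 982]
  L2: h(430,29)=(430*31+29)%997=398 h(982,982)=(982*31+982)%997=517 -> [398, 517]
  L3: h(398,517)=(398*31+517)%997=891 -> [891]
  root = 891 != target 887
Candidate D: set leaf[4] = 11 -> leaves = [44, 57, 31, 65, 11]
  L0: [44, 57, 31, 65, 11]
  L1: h(44,57)=(44*31+57)%997=424 h(31,65)=(31*31+65)%997=29 h(11,11)=(11*31+11)%997=352 -> [424, 29, 352]
  L2: h(424,29)=(424*31+29)%997=212 h(352,352)=(352*31+352)%997=297 -> [212, 297]
  L3: h(212,297)=(212*31+297)%997=887 -> [887]
  root = 887 == target 887  ** MATCH **
Candidate D produces the target root.

Answer: D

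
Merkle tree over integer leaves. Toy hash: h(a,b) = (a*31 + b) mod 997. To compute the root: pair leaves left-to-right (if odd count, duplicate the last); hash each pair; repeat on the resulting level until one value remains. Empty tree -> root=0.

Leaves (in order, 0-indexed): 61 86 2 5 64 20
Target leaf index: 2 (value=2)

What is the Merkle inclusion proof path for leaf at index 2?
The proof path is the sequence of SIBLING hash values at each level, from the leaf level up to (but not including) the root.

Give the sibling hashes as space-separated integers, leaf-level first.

L0 (leaves): [61, 86, 2, 5, 64, 20], target index=2
L1: h(61,86)=(61*31+86)%997=980 [pair 0] h(2,5)=(2*31+5)%997=67 [pair 1] h(64,20)=(64*31+20)%997=10 [pair 2] -> [980, 67, 10]
  Sibling for proof at L0: 5
L2: h(980,67)=(980*31+67)%997=537 [pair 0] h(10,10)=(10*31+10)%997=320 [pair 1] -> [537, 320]
  Sibling for proof at L1: 980
L3: h(537,320)=(537*31+320)%997=18 [pair 0] -> [18]
  Sibling for proof at L2: 320
Root: 18
Proof path (sibling hashes from leaf to root): [5, 980, 320]

Answer: 5 980 320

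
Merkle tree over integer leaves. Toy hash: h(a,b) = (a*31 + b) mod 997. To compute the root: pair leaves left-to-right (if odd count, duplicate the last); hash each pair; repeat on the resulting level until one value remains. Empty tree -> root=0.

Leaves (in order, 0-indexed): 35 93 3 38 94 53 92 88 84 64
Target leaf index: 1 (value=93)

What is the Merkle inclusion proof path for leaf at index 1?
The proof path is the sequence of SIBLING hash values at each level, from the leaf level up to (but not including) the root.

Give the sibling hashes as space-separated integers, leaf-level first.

Answer: 35 131 202 252

Derivation:
L0 (leaves): [35, 93, 3, 38, 94, 53, 92, 88, 84, 64], target index=1
L1: h(35,93)=(35*31+93)%997=181 [pair 0] h(3,38)=(3*31+38)%997=131 [pair 1] h(94,53)=(94*31+53)%997=973 [pair 2] h(92,88)=(92*31+88)%997=946 [pair 3] h(84,64)=(84*31+64)%997=674 [pair 4] -> [181, 131, 973, 946, 674]
  Sibling for proof at L0: 35
L2: h(181,131)=(181*31+131)%997=757 [pair 0] h(973,946)=(973*31+946)%997=202 [pair 1] h(674,674)=(674*31+674)%997=631 [pair 2] -> [757, 202, 631]
  Sibling for proof at L1: 131
L3: h(757,202)=(757*31+202)%997=738 [pair 0] h(631,631)=(631*31+631)%997=252 [pair 1] -> [738, 252]
  Sibling for proof at L2: 202
L4: h(738,252)=(738*31+252)%997=199 [pair 0] -> [199]
  Sibling for proof at L3: 252
Root: 199
Proof path (sibling hashes from leaf to root): [35, 131, 202, 252]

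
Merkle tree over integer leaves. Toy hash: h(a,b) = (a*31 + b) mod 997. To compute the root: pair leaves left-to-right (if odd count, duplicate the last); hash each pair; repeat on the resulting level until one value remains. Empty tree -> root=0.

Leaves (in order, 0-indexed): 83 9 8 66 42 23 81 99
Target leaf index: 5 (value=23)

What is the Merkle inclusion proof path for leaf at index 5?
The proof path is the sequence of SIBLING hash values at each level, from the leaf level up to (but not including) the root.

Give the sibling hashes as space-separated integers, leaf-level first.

Answer: 42 616 596

Derivation:
L0 (leaves): [83, 9, 8, 66, 42, 23, 81, 99], target index=5
L1: h(83,9)=(83*31+9)%997=588 [pair 0] h(8,66)=(8*31+66)%997=314 [pair 1] h(42,23)=(42*31+23)%997=328 [pair 2] h(81,99)=(81*31+99)%997=616 [pair 3] -> [588, 314, 328, 616]
  Sibling for proof at L0: 42
L2: h(588,314)=(588*31+314)%997=596 [pair 0] h(328,616)=(328*31+616)%997=814 [pair 1] -> [596, 814]
  Sibling for proof at L1: 616
L3: h(596,814)=(596*31+814)%997=347 [pair 0] -> [347]
  Sibling for proof at L2: 596
Root: 347
Proof path (sibling hashes from leaf to root): [42, 616, 596]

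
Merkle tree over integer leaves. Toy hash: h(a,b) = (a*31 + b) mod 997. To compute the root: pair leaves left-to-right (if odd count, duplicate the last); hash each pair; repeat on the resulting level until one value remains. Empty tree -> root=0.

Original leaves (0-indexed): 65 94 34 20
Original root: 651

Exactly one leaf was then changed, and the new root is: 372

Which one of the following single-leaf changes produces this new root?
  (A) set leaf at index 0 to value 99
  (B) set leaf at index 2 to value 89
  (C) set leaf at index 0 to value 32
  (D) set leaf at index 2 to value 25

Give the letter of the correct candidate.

Original leaves: [65, 94, 34, 20]
Target new root: 372
Try each candidate change and compute the resulting root:
Candidate A: set leaf[0] = 99 -> leaves = [99, 94, 34, 20]
  L0: [99, 94, 34, 20]
  L1: h(99,94)=(99*31+94)%997=172 h(34,20)=(34*31+20)%997=77 -> [172, 77]
  L2: h(172,77)=(172*31+77)%997=424 -> [424]
  root = 424 != target 372
Candidate B: set leaf[2] = 89 -> leaves = [65, 94, 89, 20]
  L0: [65, 94, 89, 20]
  L1: h(65,94)=(65*31+94)%997=115 h(89,20)=(89*31+20)%997=785 -> [115, 785]
  L2: h(115,785)=(115*31+785)%997=362 -> [362]
  root = 362 != target 372
Candidate C: set leaf[0] = 32 -> leaves = [32, 94, 34, 20]
  L0: [32, 94, 34, 20]
  L1: h(32,94)=(32*31+94)%997=89 h(34,20)=(34*31+20)%997=77 -> [89, 77]
  L2: h(89,77)=(89*31+77)%997=842 -> [842]
  root = 842 != target 372
Candidate D: set leaf[2] = 25 -> leaves = [65, 94, 25, 20]
  L0: [65, 94, 25, 20]
  L1: h(65,94)=(65*31+94)%997=115 h(25,20)=(25*31+20)%997=795 -> [115, 795]
  L2: h(115,795)=(115*31+795)%997=372 -> [372]
  root = 372 == target 372  ** MATCH **
Candidate D produces the target root.

Answer: D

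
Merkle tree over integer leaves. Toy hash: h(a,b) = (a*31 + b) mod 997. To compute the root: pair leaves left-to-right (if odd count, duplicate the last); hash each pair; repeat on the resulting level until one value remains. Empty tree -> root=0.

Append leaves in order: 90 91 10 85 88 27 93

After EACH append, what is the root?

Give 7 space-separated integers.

After append 90 (leaves=[90]):
  L0: [90]
  root=90
After append 91 (leaves=[90, 91]):
  L0: [90, 91]
  L1: h(90,91)=(90*31+91)%997=887 -> [887]
  root=887
After append 10 (leaves=[90, 91, 10]):
  L0: [90, 91, 10]
  L1: h(90,91)=(90*31+91)%997=887 h(10,10)=(10*31+10)%997=320 -> [887, 320]
  L2: h(887,320)=(887*31+320)%997=898 -> [898]
  root=898
After append 85 (leaves=[90, 91, 10, 85]):
  L0: [90, 91, 10, 85]
  L1: h(90,91)=(90*31+91)%997=887 h(10,85)=(10*31+85)%997=395 -> [887, 395]
  L2: h(887,395)=(887*31+395)%997=973 -> [973]
  root=973
After append 88 (leaves=[90, 91, 10, 85, 88]):
  L0: [90, 91, 10, 85, 88]
  L1: h(90,91)=(90*31+91)%997=887 h(10,85)=(10*31+85)%997=395 h(88,88)=(88*31+88)%997=822 -> [887, 395, 822]
  L2: h(887,395)=(887*31+395)%997=973 h(822,822)=(822*31+822)%997=382 -> [973, 382]
  L3: h(973,382)=(973*31+382)%997=635 -> [635]
  root=635
After append 27 (leaves=[90, 91, 10, 85, 88, 27]):
  L0: [90, 91, 10, 85, 88, 27]
  L1: h(90,91)=(90*31+91)%997=887 h(10,85)=(10*31+85)%997=395 h(88,27)=(88*31+27)%997=761 -> [887, 395, 761]
  L2: h(887,395)=(887*31+395)%997=973 h(761,761)=(761*31+761)%997=424 -> [973, 424]
  L3: h(973,424)=(973*31+424)%997=677 -> [677]
  root=677
After append 93 (leaves=[90, 91, 10, 85, 88, 27, 93]):
  L0: [90, 91, 10, 85, 88, 27, 93]
  L1: h(90,91)=(90*31+91)%997=887 h(10,85)=(10*31+85)%997=395 h(88,27)=(88*31+27)%997=761 h(93,93)=(93*31+93)%997=982 -> [887, 395, 761, 982]
  L2: h(887,395)=(887*31+395)%997=973 h(761,982)=(761*31+982)%997=645 -> [973, 645]
  L3: h(973,645)=(973*31+645)%997=898 -> [898]
  root=898

Answer: 90 887 898 973 635 677 898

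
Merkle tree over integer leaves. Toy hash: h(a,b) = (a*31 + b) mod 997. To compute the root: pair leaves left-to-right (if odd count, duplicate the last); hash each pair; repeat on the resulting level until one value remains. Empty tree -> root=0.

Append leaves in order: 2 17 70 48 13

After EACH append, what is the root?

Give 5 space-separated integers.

Answer: 2 79 701 679 463

Derivation:
After append 2 (leaves=[2]):
  L0: [2]
  root=2
After append 17 (leaves=[2, 17]):
  L0: [2, 17]
  L1: h(2,17)=(2*31+17)%997=79 -> [79]
  root=79
After append 70 (leaves=[2, 17, 70]):
  L0: [2, 17, 70]
  L1: h(2,17)=(2*31+17)%997=79 h(70,70)=(70*31+70)%997=246 -> [79, 246]
  L2: h(79,246)=(79*31+246)%997=701 -> [701]
  root=701
After append 48 (leaves=[2, 17, 70, 48]):
  L0: [2, 17, 70, 48]
  L1: h(2,17)=(2*31+17)%997=79 h(70,48)=(70*31+48)%997=224 -> [79, 224]
  L2: h(79,224)=(79*31+224)%997=679 -> [679]
  root=679
After append 13 (leaves=[2, 17, 70, 48, 13]):
  L0: [2, 17, 70, 48, 13]
  L1: h(2,17)=(2*31+17)%997=79 h(70,48)=(70*31+48)%997=224 h(13,13)=(13*31+13)%997=416 -> [79, 224, 416]
  L2: h(79,224)=(79*31+224)%997=679 h(416,416)=(416*31+416)%997=351 -> [679, 351]
  L3: h(679,351)=(679*31+351)%997=463 -> [463]
  root=463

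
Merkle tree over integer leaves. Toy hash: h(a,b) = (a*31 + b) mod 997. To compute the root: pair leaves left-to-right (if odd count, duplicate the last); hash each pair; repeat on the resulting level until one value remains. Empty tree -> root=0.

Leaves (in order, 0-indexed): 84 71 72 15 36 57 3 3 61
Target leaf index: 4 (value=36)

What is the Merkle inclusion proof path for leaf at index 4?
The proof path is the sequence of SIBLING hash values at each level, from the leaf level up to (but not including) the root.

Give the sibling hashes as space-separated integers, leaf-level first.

Answer: 57 96 427 860

Derivation:
L0 (leaves): [84, 71, 72, 15, 36, 57, 3, 3, 61], target index=4
L1: h(84,71)=(84*31+71)%997=681 [pair 0] h(72,15)=(72*31+15)%997=253 [pair 1] h(36,57)=(36*31+57)%997=176 [pair 2] h(3,3)=(3*31+3)%997=96 [pair 3] h(61,61)=(61*31+61)%997=955 [pair 4] -> [681, 253, 176, 96, 955]
  Sibling for proof at L0: 57
L2: h(681,253)=(681*31+253)%997=427 [pair 0] h(176,96)=(176*31+96)%997=567 [pair 1] h(955,955)=(955*31+955)%997=650 [pair 2] -> [427, 567, 650]
  Sibling for proof at L1: 96
L3: h(427,567)=(427*31+567)%997=843 [pair 0] h(650,650)=(650*31+650)%997=860 [pair 1] -> [843, 860]
  Sibling for proof at L2: 427
L4: h(843,860)=(843*31+860)%997=74 [pair 0] -> [74]
  Sibling for proof at L3: 860
Root: 74
Proof path (sibling hashes from leaf to root): [57, 96, 427, 860]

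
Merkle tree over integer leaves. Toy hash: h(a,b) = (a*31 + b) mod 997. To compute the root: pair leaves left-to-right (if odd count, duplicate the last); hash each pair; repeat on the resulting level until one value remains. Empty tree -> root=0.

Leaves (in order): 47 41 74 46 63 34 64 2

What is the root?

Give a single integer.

L0: [47, 41, 74, 46, 63, 34, 64, 2]
L1: h(47,41)=(47*31+41)%997=501 h(74,46)=(74*31+46)%997=346 h(63,34)=(63*31+34)%997=990 h(64,2)=(64*31+2)%997=989 -> [501, 346, 990, 989]
L2: h(501,346)=(501*31+346)%997=922 h(990,989)=(990*31+989)%997=772 -> [922, 772]
L3: h(922,772)=(922*31+772)%997=441 -> [441]

Answer: 441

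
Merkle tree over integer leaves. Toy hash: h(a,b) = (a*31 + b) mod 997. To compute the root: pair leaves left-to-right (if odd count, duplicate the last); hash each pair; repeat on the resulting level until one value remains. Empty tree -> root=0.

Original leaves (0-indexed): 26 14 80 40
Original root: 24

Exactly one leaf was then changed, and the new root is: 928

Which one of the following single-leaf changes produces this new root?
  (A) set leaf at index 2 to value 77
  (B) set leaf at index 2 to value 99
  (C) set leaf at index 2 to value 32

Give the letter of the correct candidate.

Answer: A

Derivation:
Original leaves: [26, 14, 80, 40]
Target new root: 928
Try each candidate change and compute the resulting root:
Candidate A: set leaf[2] = 77 -> leaves = [26, 14, 77, 40]
  L0: [26, 14, 77, 40]
  L1: h(26,14)=(26*31+14)%997=820 h(77,40)=(77*31+40)%997=433 -> [820, 433]
  L2: h(820,433)=(820*31+433)%997=928 -> [928]
  root = 928 == target 928  ** MATCH **
Candidate B: set leaf[2] = 99 -> leaves = [26, 14, 99, 40]
  L0: [26, 14, 99, 40]
  L1: h(26,14)=(26*31+14)%997=820 h(99,40)=(99*31+40)%997=118 -> [820, 118]
  L2: h(820,118)=(820*31+118)%997=613 -> [613]
  root = 613 != target 928
Candidate C: set leaf[2] = 32 -> leaves = [26, 14, 32, 40]
  L0: [26, 14, 32, 40]
  L1: h(26,14)=(26*31+14)%997=820 h(32,40)=(32*31+40)%997=35 -> [820, 35]
  L2: h(820,35)=(820*31+35)%997=530 -> [530]
  root = 530 != target 928
Candidate A produces the target root.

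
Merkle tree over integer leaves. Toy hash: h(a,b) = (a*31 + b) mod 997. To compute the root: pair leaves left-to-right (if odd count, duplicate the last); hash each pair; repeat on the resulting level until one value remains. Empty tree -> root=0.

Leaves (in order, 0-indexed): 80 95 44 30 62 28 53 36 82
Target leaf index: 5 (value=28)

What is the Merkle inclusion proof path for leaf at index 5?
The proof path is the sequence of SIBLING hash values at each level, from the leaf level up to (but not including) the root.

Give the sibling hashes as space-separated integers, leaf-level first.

L0 (leaves): [80, 95, 44, 30, 62, 28, 53, 36, 82], target index=5
L1: h(80,95)=(80*31+95)%997=581 [pair 0] h(44,30)=(44*31+30)%997=397 [pair 1] h(62,28)=(62*31+28)%997=953 [pair 2] h(53,36)=(53*31+36)%997=682 [pair 3] h(82,82)=(82*31+82)%997=630 [pair 4] -> [581, 397, 953, 682, 630]
  Sibling for proof at L0: 62
L2: h(581,397)=(581*31+397)%997=462 [pair 0] h(953,682)=(953*31+682)%997=315 [pair 1] h(630,630)=(630*31+630)%997=220 [pair 2] -> [462, 315, 220]
  Sibling for proof at L1: 682
L3: h(462,315)=(462*31+315)%997=679 [pair 0] h(220,220)=(220*31+220)%997=61 [pair 1] -> [679, 61]
  Sibling for proof at L2: 462
L4: h(679,61)=(679*31+61)%997=173 [pair 0] -> [173]
  Sibling for proof at L3: 61
Root: 173
Proof path (sibling hashes from leaf to root): [62, 682, 462, 61]

Answer: 62 682 462 61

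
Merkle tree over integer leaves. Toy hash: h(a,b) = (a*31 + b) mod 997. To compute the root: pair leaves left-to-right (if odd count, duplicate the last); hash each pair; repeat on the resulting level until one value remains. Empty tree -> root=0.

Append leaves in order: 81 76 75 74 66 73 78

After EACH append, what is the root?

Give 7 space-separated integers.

After append 81 (leaves=[81]):
  L0: [81]
  root=81
After append 76 (leaves=[81, 76]):
  L0: [81, 76]
  L1: h(81,76)=(81*31+76)%997=593 -> [593]
  root=593
After append 75 (leaves=[81, 76, 75]):
  L0: [81, 76, 75]
  L1: h(81,76)=(81*31+76)%997=593 h(75,75)=(75*31+75)%997=406 -> [593, 406]
  L2: h(593,406)=(593*31+406)%997=843 -> [843]
  root=843
After append 74 (leaves=[81, 76, 75, 74]):
  L0: [81, 76, 75, 74]
  L1: h(81,76)=(81*31+76)%997=593 h(75,74)=(75*31+74)%997=405 -> [593, 405]
  L2: h(593,405)=(593*31+405)%997=842 -> [842]
  root=842
After append 66 (leaves=[81, 76, 75, 74, 66]):
  L0: [81, 76, 75, 74, 66]
  L1: h(81,76)=(81*31+76)%997=593 h(75,74)=(75*31+74)%997=405 h(66,66)=(66*31+66)%997=118 -> [593, 405, 118]
  L2: h(593,405)=(593*31+405)%997=842 h(118,118)=(118*31+118)%997=785 -> [842, 785]
  L3: h(842,785)=(842*31+785)%997=965 -> [965]
  root=965
After append 73 (leaves=[81, 76, 75, 74, 66, 73]):
  L0: [81, 76, 75, 74, 66, 73]
  L1: h(81,76)=(81*31+76)%997=593 h(75,74)=(75*31+74)%997=405 h(66,73)=(66*31+73)%997=125 -> [593, 405, 125]
  L2: h(593,405)=(593*31+405)%997=842 h(125,125)=(125*31+125)%997=12 -> [842, 12]
  L3: h(842,12)=(842*31+12)%997=192 -> [192]
  root=192
After append 78 (leaves=[81, 76, 75, 74, 66, 73, 78]):
  L0: [81, 76, 75, 74, 66, 73, 78]
  L1: h(81,76)=(81*31+76)%997=593 h(75,74)=(75*31+74)%997=405 h(66,73)=(66*31+73)%997=125 h(78,78)=(78*31+78)%997=502 -> [593, 405, 125, 502]
  L2: h(593,405)=(593*31+405)%997=842 h(125,502)=(125*31+502)%997=389 -> [842, 389]
  L3: h(842,389)=(842*31+389)%997=569 -> [569]
  root=569

Answer: 81 593 843 842 965 192 569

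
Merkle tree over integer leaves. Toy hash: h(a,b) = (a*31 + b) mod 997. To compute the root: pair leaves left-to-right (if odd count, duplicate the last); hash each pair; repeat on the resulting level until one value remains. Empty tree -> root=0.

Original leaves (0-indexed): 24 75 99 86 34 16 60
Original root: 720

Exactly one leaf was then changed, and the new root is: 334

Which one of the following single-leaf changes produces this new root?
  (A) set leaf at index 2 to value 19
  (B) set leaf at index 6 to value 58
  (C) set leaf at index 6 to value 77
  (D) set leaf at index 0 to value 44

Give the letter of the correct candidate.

Answer: D

Derivation:
Original leaves: [24, 75, 99, 86, 34, 16, 60]
Target new root: 334
Try each candidate change and compute the resulting root:
Candidate A: set leaf[2] = 19 -> leaves = [24, 75, 19, 86, 34, 16, 60]
  L0: [24, 75, 19, 86, 34, 16, 60]
  L1: h(24,75)=(24*31+75)%997=819 h(19,86)=(19*31+86)%997=675 h(34,16)=(34*31+16)%997=73 h(60,60)=(60*31+60)%997=923 -> [819, 675, 73, 923]
  L2: h(819,675)=(819*31+675)%997=142 h(73,923)=(73*31+923)%997=195 -> [142, 195]
  L3: h(142,195)=(142*31+195)%997=609 -> [609]
  root = 609 != target 334
Candidate B: set leaf[6] = 58 -> leaves = [24, 75, 99, 86, 34, 16, 58]
  L0: [24, 75, 99, 86, 34, 16, 58]
  L1: h(24,75)=(24*31+75)%997=819 h(99,86)=(99*31+86)%997=164 h(34,16)=(34*31+16)%997=73 h(58,58)=(58*31+58)%997=859 -> [819, 164, 73, 859]
  L2: h(819,164)=(819*31+164)%997=628 h(73,859)=(73*31+859)%997=131 -> [628, 131]
  L3: h(628,131)=(628*31+131)%997=656 -> [656]
  root = 656 != target 334
Candidate C: set leaf[6] = 77 -> leaves = [24, 75, 99, 86, 34, 16, 77]
  L0: [24, 75, 99, 86, 34, 16, 77]
  L1: h(24,75)=(24*31+75)%997=819 h(99,86)=(99*31+86)%997=164 h(34,16)=(34*31+16)%997=73 h(77,77)=(77*31+77)%997=470 -> [819, 164, 73, 470]
  L2: h(819,164)=(819*31+164)%997=628 h(73,470)=(73*31+470)%997=739 -> [628, 739]
  L3: h(628,739)=(628*31+739)%997=267 -> [267]
  root = 267 != target 334
Candidate D: set leaf[0] = 44 -> leaves = [44, 75, 99, 86, 34, 16, 60]
  L0: [44, 75, 99, 86, 34, 16, 60]
  L1: h(44,75)=(44*31+75)%997=442 h(99,86)=(99*31+86)%997=164 h(34,16)=(34*31+16)%997=73 h(60,60)=(60*31+60)%997=923 -> [442, 164, 73, 923]
  L2: h(442,164)=(442*31+164)%997=905 h(73,923)=(73*31+923)%997=195 -> [905, 195]
  L3: h(905,195)=(905*31+195)%997=334 -> [334]
  root = 334 == target 334  ** MATCH **
Candidate D produces the target root.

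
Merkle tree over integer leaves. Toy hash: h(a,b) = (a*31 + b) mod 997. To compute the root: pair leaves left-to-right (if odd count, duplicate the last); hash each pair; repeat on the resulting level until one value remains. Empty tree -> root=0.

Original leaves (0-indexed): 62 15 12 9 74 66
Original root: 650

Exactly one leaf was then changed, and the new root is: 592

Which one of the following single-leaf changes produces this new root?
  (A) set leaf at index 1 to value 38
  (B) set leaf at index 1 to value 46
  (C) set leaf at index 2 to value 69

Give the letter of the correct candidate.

Original leaves: [62, 15, 12, 9, 74, 66]
Target new root: 592
Try each candidate change and compute the resulting root:
Candidate A: set leaf[1] = 38 -> leaves = [62, 38, 12, 9, 74, 66]
  L0: [62, 38, 12, 9, 74, 66]
  L1: h(62,38)=(62*31+38)%997=963 h(12,9)=(12*31+9)%997=381 h(74,66)=(74*31+66)%997=366 -> [963, 381, 366]
  L2: h(963,381)=(963*31+381)%997=324 h(366,366)=(366*31+366)%997=745 -> [324, 745]
  L3: h(324,745)=(324*31+745)%997=819 -> [819]
  root = 819 != target 592
Candidate B: set leaf[1] = 46 -> leaves = [62, 46, 12, 9, 74, 66]
  L0: [62, 46, 12, 9, 74, 66]
  L1: h(62,46)=(62*31+46)%997=971 h(12,9)=(12*31+9)%997=381 h(74,66)=(74*31+66)%997=366 -> [971, 381, 366]
  L2: h(971,381)=(971*31+381)%997=572 h(366,366)=(366*31+366)%997=745 -> [572, 745]
  L3: h(572,745)=(572*31+745)%997=531 -> [531]
  root = 531 != target 592
Candidate C: set leaf[2] = 69 -> leaves = [62, 15, 69, 9, 74, 66]
  L0: [62, 15, 69, 9, 74, 66]
  L1: h(62,15)=(62*31+15)%997=940 h(69,9)=(69*31+9)%997=154 h(74,66)=(74*31+66)%997=366 -> [940, 154, 366]
  L2: h(940,154)=(940*31+154)%997=381 h(366,366)=(366*31+366)%997=745 -> [381, 745]
  L3: h(381,745)=(381*31+745)%997=592 -> [592]
  root = 592 == target 592  ** MATCH **
Candidate C produces the target root.

Answer: C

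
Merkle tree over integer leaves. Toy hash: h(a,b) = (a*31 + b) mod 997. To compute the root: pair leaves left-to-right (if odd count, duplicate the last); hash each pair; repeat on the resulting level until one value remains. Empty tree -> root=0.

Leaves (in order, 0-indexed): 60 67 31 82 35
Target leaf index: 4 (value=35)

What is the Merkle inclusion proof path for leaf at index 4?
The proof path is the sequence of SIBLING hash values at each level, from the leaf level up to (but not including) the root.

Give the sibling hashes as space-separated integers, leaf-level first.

Answer: 35 123 960

Derivation:
L0 (leaves): [60, 67, 31, 82, 35], target index=4
L1: h(60,67)=(60*31+67)%997=930 [pair 0] h(31,82)=(31*31+82)%997=46 [pair 1] h(35,35)=(35*31+35)%997=123 [pair 2] -> [930, 46, 123]
  Sibling for proof at L0: 35
L2: h(930,46)=(930*31+46)%997=960 [pair 0] h(123,123)=(123*31+123)%997=945 [pair 1] -> [960, 945]
  Sibling for proof at L1: 123
L3: h(960,945)=(960*31+945)%997=795 [pair 0] -> [795]
  Sibling for proof at L2: 960
Root: 795
Proof path (sibling hashes from leaf to root): [35, 123, 960]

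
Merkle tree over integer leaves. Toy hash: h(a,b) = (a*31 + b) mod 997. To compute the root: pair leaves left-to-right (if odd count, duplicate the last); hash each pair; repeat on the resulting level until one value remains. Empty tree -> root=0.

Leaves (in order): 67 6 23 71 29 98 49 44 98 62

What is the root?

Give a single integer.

Answer: 617

Derivation:
L0: [67, 6, 23, 71, 29, 98, 49, 44, 98, 62]
L1: h(67,6)=(67*31+6)%997=89 h(23,71)=(23*31+71)%997=784 h(29,98)=(29*31+98)%997=0 h(49,44)=(49*31+44)%997=566 h(98,62)=(98*31+62)%997=109 -> [89, 784, 0, 566, 109]
L2: h(89,784)=(89*31+784)%997=552 h(0,566)=(0*31+566)%997=566 h(109,109)=(109*31+109)%997=497 -> [552, 566, 497]
L3: h(552,566)=(552*31+566)%997=729 h(497,497)=(497*31+497)%997=949 -> [729, 949]
L4: h(729,949)=(729*31+949)%997=617 -> [617]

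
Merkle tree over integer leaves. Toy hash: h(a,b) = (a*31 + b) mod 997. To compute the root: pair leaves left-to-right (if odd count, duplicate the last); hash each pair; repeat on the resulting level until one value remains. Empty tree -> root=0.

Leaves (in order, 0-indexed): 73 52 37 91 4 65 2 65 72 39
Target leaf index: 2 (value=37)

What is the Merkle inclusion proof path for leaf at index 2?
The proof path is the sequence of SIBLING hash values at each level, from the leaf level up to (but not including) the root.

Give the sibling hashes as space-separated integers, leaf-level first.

L0 (leaves): [73, 52, 37, 91, 4, 65, 2, 65, 72, 39], target index=2
L1: h(73,52)=(73*31+52)%997=321 [pair 0] h(37,91)=(37*31+91)%997=241 [pair 1] h(4,65)=(4*31+65)%997=189 [pair 2] h(2,65)=(2*31+65)%997=127 [pair 3] h(72,39)=(72*31+39)%997=277 [pair 4] -> [321, 241, 189, 127, 277]
  Sibling for proof at L0: 91
L2: h(321,241)=(321*31+241)%997=222 [pair 0] h(189,127)=(189*31+127)%997=4 [pair 1] h(277,277)=(277*31+277)%997=888 [pair 2] -> [222, 4, 888]
  Sibling for proof at L1: 321
L3: h(222,4)=(222*31+4)%997=904 [pair 0] h(888,888)=(888*31+888)%997=500 [pair 1] -> [904, 500]
  Sibling for proof at L2: 4
L4: h(904,500)=(904*31+500)%997=608 [pair 0] -> [608]
  Sibling for proof at L3: 500
Root: 608
Proof path (sibling hashes from leaf to root): [91, 321, 4, 500]

Answer: 91 321 4 500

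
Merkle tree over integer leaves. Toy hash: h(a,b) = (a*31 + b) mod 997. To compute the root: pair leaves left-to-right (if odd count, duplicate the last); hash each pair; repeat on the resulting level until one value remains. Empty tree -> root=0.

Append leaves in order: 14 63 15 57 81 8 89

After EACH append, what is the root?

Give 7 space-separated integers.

After append 14 (leaves=[14]):
  L0: [14]
  root=14
After append 63 (leaves=[14, 63]):
  L0: [14, 63]
  L1: h(14,63)=(14*31+63)%997=497 -> [497]
  root=497
After append 15 (leaves=[14, 63, 15]):
  L0: [14, 63, 15]
  L1: h(14,63)=(14*31+63)%997=497 h(15,15)=(15*31+15)%997=480 -> [497, 480]
  L2: h(497,480)=(497*31+480)%997=932 -> [932]
  root=932
After append 57 (leaves=[14, 63, 15, 57]):
  L0: [14, 63, 15, 57]
  L1: h(14,63)=(14*31+63)%997=497 h(15,57)=(15*31+57)%997=522 -> [497, 522]
  L2: h(497,522)=(497*31+522)%997=974 -> [974]
  root=974
After append 81 (leaves=[14, 63, 15, 57, 81]):
  L0: [14, 63, 15, 57, 81]
  L1: h(14,63)=(14*31+63)%997=497 h(15,57)=(15*31+57)%997=522 h(81,81)=(81*31+81)%997=598 -> [497, 522, 598]
  L2: h(497,522)=(497*31+522)%997=974 h(598,598)=(598*31+598)%997=193 -> [974, 193]
  L3: h(974,193)=(974*31+193)%997=477 -> [477]
  root=477
After append 8 (leaves=[14, 63, 15, 57, 81, 8]):
  L0: [14, 63, 15, 57, 81, 8]
  L1: h(14,63)=(14*31+63)%997=497 h(15,57)=(15*31+57)%997=522 h(81,8)=(81*31+8)%997=525 -> [497, 522, 525]
  L2: h(497,522)=(497*31+522)%997=974 h(525,525)=(525*31+525)%997=848 -> [974, 848]
  L3: h(974,848)=(974*31+848)%997=135 -> [135]
  root=135
After append 89 (leaves=[14, 63, 15, 57, 81, 8, 89]):
  L0: [14, 63, 15, 57, 81, 8, 89]
  L1: h(14,63)=(14*31+63)%997=497 h(15,57)=(15*31+57)%997=522 h(81,8)=(81*31+8)%997=525 h(89,89)=(89*31+89)%997=854 -> [497, 522, 525, 854]
  L2: h(497,522)=(497*31+522)%997=974 h(525,854)=(525*31+854)%997=180 -> [974, 180]
  L3: h(974,180)=(974*31+180)%997=464 -> [464]
  root=464

Answer: 14 497 932 974 477 135 464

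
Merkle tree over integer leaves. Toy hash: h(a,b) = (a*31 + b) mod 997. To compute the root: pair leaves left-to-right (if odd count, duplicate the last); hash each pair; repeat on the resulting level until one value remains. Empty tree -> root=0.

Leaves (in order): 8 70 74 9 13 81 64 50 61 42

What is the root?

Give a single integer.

L0: [8, 70, 74, 9, 13, 81, 64, 50, 61, 42]
L1: h(8,70)=(8*31+70)%997=318 h(74,9)=(74*31+9)%997=309 h(13,81)=(13*31+81)%997=484 h(64,50)=(64*31+50)%997=40 h(61,42)=(61*31+42)%997=936 -> [318, 309, 484, 40, 936]
L2: h(318,309)=(318*31+309)%997=197 h(484,40)=(484*31+40)%997=89 h(936,936)=(936*31+936)%997=42 -> [197, 89, 42]
L3: h(197,89)=(197*31+89)%997=214 h(42,42)=(42*31+42)%997=347 -> [214, 347]
L4: h(214,347)=(214*31+347)%997=2 -> [2]

Answer: 2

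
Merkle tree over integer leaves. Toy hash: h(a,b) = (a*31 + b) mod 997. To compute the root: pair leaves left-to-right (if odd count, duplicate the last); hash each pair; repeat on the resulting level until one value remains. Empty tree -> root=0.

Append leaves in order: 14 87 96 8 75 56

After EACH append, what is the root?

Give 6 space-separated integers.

Answer: 14 521 280 192 1 390

Derivation:
After append 14 (leaves=[14]):
  L0: [14]
  root=14
After append 87 (leaves=[14, 87]):
  L0: [14, 87]
  L1: h(14,87)=(14*31+87)%997=521 -> [521]
  root=521
After append 96 (leaves=[14, 87, 96]):
  L0: [14, 87, 96]
  L1: h(14,87)=(14*31+87)%997=521 h(96,96)=(96*31+96)%997=81 -> [521, 81]
  L2: h(521,81)=(521*31+81)%997=280 -> [280]
  root=280
After append 8 (leaves=[14, 87, 96, 8]):
  L0: [14, 87, 96, 8]
  L1: h(14,87)=(14*31+87)%997=521 h(96,8)=(96*31+8)%997=990 -> [521, 990]
  L2: h(521,990)=(521*31+990)%997=192 -> [192]
  root=192
After append 75 (leaves=[14, 87, 96, 8, 75]):
  L0: [14, 87, 96, 8, 75]
  L1: h(14,87)=(14*31+87)%997=521 h(96,8)=(96*31+8)%997=990 h(75,75)=(75*31+75)%997=406 -> [521, 990, 406]
  L2: h(521,990)=(521*31+990)%997=192 h(406,406)=(406*31+406)%997=31 -> [192, 31]
  L3: h(192,31)=(192*31+31)%997=1 -> [1]
  root=1
After append 56 (leaves=[14, 87, 96, 8, 75, 56]):
  L0: [14, 87, 96, 8, 75, 56]
  L1: h(14,87)=(14*31+87)%997=521 h(96,8)=(96*31+8)%997=990 h(75,56)=(75*31+56)%997=387 -> [521, 990, 387]
  L2: h(521,990)=(521*31+990)%997=192 h(387,387)=(387*31+387)%997=420 -> [192, 420]
  L3: h(192,420)=(192*31+420)%997=390 -> [390]
  root=390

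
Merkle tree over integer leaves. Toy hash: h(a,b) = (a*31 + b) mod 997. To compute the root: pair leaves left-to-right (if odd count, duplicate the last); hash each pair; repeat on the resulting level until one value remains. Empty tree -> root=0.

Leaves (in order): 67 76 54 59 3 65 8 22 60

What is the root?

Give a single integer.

L0: [67, 76, 54, 59, 3, 65, 8, 22, 60]
L1: h(67,76)=(67*31+76)%997=159 h(54,59)=(54*31+59)%997=736 h(3,65)=(3*31+65)%997=158 h(8,22)=(8*31+22)%997=270 h(60,60)=(60*31+60)%997=923 -> [159, 736, 158, 270, 923]
L2: h(159,736)=(159*31+736)%997=680 h(158,270)=(158*31+270)%997=183 h(923,923)=(923*31+923)%997=623 -> [680, 183, 623]
L3: h(680,183)=(680*31+183)%997=326 h(623,623)=(623*31+623)%997=993 -> [326, 993]
L4: h(326,993)=(326*31+993)%997=132 -> [132]

Answer: 132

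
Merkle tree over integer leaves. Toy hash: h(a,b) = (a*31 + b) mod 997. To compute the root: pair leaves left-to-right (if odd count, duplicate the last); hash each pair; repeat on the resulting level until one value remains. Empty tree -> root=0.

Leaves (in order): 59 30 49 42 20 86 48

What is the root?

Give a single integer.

Answer: 901

Derivation:
L0: [59, 30, 49, 42, 20, 86, 48]
L1: h(59,30)=(59*31+30)%997=862 h(49,42)=(49*31+42)%997=564 h(20,86)=(20*31+86)%997=706 h(48,48)=(48*31+48)%997=539 -> [862, 564, 706, 539]
L2: h(862,564)=(862*31+564)%997=367 h(706,539)=(706*31+539)%997=491 -> [367, 491]
L3: h(367,491)=(367*31+491)%997=901 -> [901]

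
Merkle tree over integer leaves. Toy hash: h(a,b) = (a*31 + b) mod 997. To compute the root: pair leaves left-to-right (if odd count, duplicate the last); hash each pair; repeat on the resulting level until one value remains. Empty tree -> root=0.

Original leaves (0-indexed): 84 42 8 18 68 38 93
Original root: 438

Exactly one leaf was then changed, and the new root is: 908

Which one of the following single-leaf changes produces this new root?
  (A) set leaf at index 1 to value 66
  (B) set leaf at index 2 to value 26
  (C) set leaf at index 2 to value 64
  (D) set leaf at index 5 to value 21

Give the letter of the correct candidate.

Original leaves: [84, 42, 8, 18, 68, 38, 93]
Target new root: 908
Try each candidate change and compute the resulting root:
Candidate A: set leaf[1] = 66 -> leaves = [84, 66, 8, 18, 68, 38, 93]
  L0: [84, 66, 8, 18, 68, 38, 93]
  L1: h(84,66)=(84*31+66)%997=676 h(8,18)=(8*31+18)%997=266 h(68,38)=(68*31+38)%997=152 h(93,93)=(93*31+93)%997=982 -> [676, 266, 152, 982]
  L2: h(676,266)=(676*31+266)%997=285 h(152,982)=(152*31+982)%997=709 -> [285, 709]
  L3: h(285,709)=(285*31+709)%997=571 -> [571]
  root = 571 != target 908
Candidate B: set leaf[2] = 26 -> leaves = [84, 42, 26, 18, 68, 38, 93]
  L0: [84, 42, 26, 18, 68, 38, 93]
  L1: h(84,42)=(84*31+42)%997=652 h(26,18)=(26*31+18)%997=824 h(68,38)=(68*31+38)%997=152 h(93,93)=(93*31+93)%997=982 -> [652, 824, 152, 982]
  L2: h(652,824)=(652*31+824)%997=99 h(152,982)=(152*31+982)%997=709 -> [99, 709]
  L3: h(99,709)=(99*31+709)%997=787 -> [787]
  root = 787 != target 908
Candidate C: set leaf[2] = 64 -> leaves = [84, 42, 64, 18, 68, 38, 93]
  L0: [84, 42, 64, 18, 68, 38, 93]
  L1: h(84,42)=(84*31+42)%997=652 h(64,18)=(64*31+18)%997=8 h(68,38)=(68*31+38)%997=152 h(93,93)=(93*31+93)%997=982 -> [652, 8, 152, 982]
  L2: h(652,8)=(652*31+8)%997=280 h(152,982)=(152*31+982)%997=709 -> [280, 709]
  L3: h(280,709)=(280*31+709)%997=416 -> [416]
  root = 416 != target 908
Candidate D: set leaf[5] = 21 -> leaves = [84, 42, 8, 18, 68, 21, 93]
  L0: [84, 42, 8, 18, 68, 21, 93]
  L1: h(84,42)=(84*31+42)%997=652 h(8,18)=(8*31+18)%997=266 h(68,21)=(68*31+21)%997=135 h(93,93)=(93*31+93)%997=982 -> [652, 266, 135, 982]
  L2: h(652,266)=(652*31+266)%997=538 h(135,982)=(135*31+982)%997=182 -> [538, 182]
  L3: h(538,182)=(538*31+182)%997=908 -> [908]
  root = 908 == target 908  ** MATCH **
Candidate D produces the target root.

Answer: D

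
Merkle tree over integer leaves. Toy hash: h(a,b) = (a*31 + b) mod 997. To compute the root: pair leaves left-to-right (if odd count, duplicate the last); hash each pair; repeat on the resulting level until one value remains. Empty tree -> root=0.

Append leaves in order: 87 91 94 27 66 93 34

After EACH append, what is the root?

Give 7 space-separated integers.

After append 87 (leaves=[87]):
  L0: [87]
  root=87
After append 91 (leaves=[87, 91]):
  L0: [87, 91]
  L1: h(87,91)=(87*31+91)%997=794 -> [794]
  root=794
After append 94 (leaves=[87, 91, 94]):
  L0: [87, 91, 94]
  L1: h(87,91)=(87*31+91)%997=794 h(94,94)=(94*31+94)%997=17 -> [794, 17]
  L2: h(794,17)=(794*31+17)%997=703 -> [703]
  root=703
After append 27 (leaves=[87, 91, 94, 27]):
  L0: [87, 91, 94, 27]
  L1: h(87,91)=(87*31+91)%997=794 h(94,27)=(94*31+27)%997=947 -> [794, 947]
  L2: h(794,947)=(794*31+947)%997=636 -> [636]
  root=636
After append 66 (leaves=[87, 91, 94, 27, 66]):
  L0: [87, 91, 94, 27, 66]
  L1: h(87,91)=(87*31+91)%997=794 h(94,27)=(94*31+27)%997=947 h(66,66)=(66*31+66)%997=118 -> [794, 947, 118]
  L2: h(794,947)=(794*31+947)%997=636 h(118,118)=(118*31+118)%997=785 -> [636, 785]
  L3: h(636,785)=(636*31+785)%997=561 -> [561]
  root=561
After append 93 (leaves=[87, 91, 94, 27, 66, 93]):
  L0: [87, 91, 94, 27, 66, 93]
  L1: h(87,91)=(87*31+91)%997=794 h(94,27)=(94*31+27)%997=947 h(66,93)=(66*31+93)%997=145 -> [794, 947, 145]
  L2: h(794,947)=(794*31+947)%997=636 h(145,145)=(145*31+145)%997=652 -> [636, 652]
  L3: h(636,652)=(636*31+652)%997=428 -> [428]
  root=428
After append 34 (leaves=[87, 91, 94, 27, 66, 93, 34]):
  L0: [87, 91, 94, 27, 66, 93, 34]
  L1: h(87,91)=(87*31+91)%997=794 h(94,27)=(94*31+27)%997=947 h(66,93)=(66*31+93)%997=145 h(34,34)=(34*31+34)%997=91 -> [794, 947, 145, 91]
  L2: h(794,947)=(794*31+947)%997=636 h(145,91)=(145*31+91)%997=598 -> [636, 598]
  L3: h(636,598)=(636*31+598)%997=374 -> [374]
  root=374

Answer: 87 794 703 636 561 428 374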